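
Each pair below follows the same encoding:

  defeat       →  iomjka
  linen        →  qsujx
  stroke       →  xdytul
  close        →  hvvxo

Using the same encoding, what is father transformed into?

Shifts by position in defeat: pos 0: d→i (+5), pos 1: e→o (+10), pos 2: f→m (+7), pos 3: e→j (+5), pos 4: a→k (+10), pos 5: t→a (+7) — repeating every 3. A repeating key of period 3 is used — shifts +5, +10, +7 over and over.
Applying it to father: f+5=k, a+10=k, t+7=a, h+5=m, e+10=o, r+7=y.

kkamoy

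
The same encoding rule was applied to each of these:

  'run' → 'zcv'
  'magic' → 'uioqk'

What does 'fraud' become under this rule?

Compare letters: r→z is +8, u→c is +8, n→v is +8 — a constant shift. It's a constant shift of +8 (ROT8).
On fraud: f+8=n, r+8=z, a+8=i, u+8=c, d+8=l.

nzicl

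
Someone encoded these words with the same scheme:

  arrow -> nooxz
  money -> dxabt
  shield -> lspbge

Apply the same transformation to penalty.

a(0)→n(13) and r(17)→o(14) fit y≡23x+13 (mod 26); the inverse of 23 mod 26 is 17. Treating letters as 0–25, the rule is x ↦ 23x + 13 (mod 26).
Applying it to penalty: p(15)→23·15+13≡20=u; e(4)→23·4+13≡1=b; n(13)→23·13+13≡0=a; a(0)→23·0+13≡13=n; l(11)→23·11+13≡6=g; t(19)→23·19+13≡8=i; y(24)→23·24+13≡19=t (all mod 26).

ubangit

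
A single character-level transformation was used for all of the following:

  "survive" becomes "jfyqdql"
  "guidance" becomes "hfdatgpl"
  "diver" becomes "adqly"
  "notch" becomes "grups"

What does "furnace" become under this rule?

wfygtpl

s(18)→j(9) and u(20)→f(5) fit y≡11x+19 (mod 26); the inverse of 11 mod 26 is 19. This is an affine cipher: with a=0,…,z=25, each position x becomes (11x+19) mod 26.
Applying it to furnace: f(5)→11·5+19≡22=w; u(20)→11·20+19≡5=f; r(17)→11·17+19≡24=y; n(13)→11·13+19≡6=g; a(0)→11·0+19≡19=t; c(2)→11·2+19≡15=p; e(4)→11·4+19≡11=l (all mod 26).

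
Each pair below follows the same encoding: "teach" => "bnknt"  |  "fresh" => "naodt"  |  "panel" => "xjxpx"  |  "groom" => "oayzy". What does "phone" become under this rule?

xqyyq

Letter i (0-indexed) is shifted by i+8, so successive shifts are 8, 9, 10, ….
Applying it to phone: p+8=x, h+9=q, o+10=y, n+11=y, e+12=q.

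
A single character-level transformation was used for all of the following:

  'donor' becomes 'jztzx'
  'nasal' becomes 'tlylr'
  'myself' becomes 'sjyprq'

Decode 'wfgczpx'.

Shifts by position in donor: pos 0: d→j (+6), pos 1: o→z (+11), pos 2: n→t (+6), pos 3: o→z (+11) — repeating every 2. A repeating key of period 2 is used — shifts +6, +11 over and over.
Decoding wfgczpx: w−6=q, f−11=u, g−6=a, c−11=r, z−6=t, p−11=e, x−6=r.

quarter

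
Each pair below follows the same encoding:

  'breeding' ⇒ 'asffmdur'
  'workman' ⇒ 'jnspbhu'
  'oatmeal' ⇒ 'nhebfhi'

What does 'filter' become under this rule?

This is an affine cipher: with a=0,…,z=25, each position x becomes (19x+7) mod 26.
For filter: f(5)→19·5+7≡24=y; i(8)→19·8+7≡3=d; l(11)→19·11+7≡8=i; t(19)→19·19+7≡4=e; e(4)→19·4+7≡5=f; r(17)→19·17+7≡18=s (all mod 26).

ydiefs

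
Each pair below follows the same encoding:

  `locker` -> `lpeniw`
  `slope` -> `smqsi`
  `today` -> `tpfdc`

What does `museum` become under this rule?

In locker: l→l is +0, o→p is +1, c→e is +2, k→n is +3 — the shift increases by 1 each position. Letter i (0-indexed) is shifted by i+0, so successive shifts are 0, 1, 2, ….
Applying it to museum: m+0=m, u+1=v, s+2=u, e+3=h, u+4=y, m+5=r.

mvuhyr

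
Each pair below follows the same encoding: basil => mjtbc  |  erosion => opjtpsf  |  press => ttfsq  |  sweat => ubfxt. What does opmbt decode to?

salon

The output letters match the input read backwards, each shifted +1: basil reversed is lisab. Two steps: reverse the string, then apply a Caesar shift of +1.
Undoing it on opmbt: shift back: o−1=n, p−1=o, m−1=l, b−1=a, t−1=s → nolas; then reverse → salon.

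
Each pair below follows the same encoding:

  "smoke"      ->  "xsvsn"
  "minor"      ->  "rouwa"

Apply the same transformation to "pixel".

The shift increases by 1 at each position, starting from +5: 5, 6, 7, ….
For pixel: p+5=u, i+6=o, x+7=e, e+8=m, l+9=u.

uoemu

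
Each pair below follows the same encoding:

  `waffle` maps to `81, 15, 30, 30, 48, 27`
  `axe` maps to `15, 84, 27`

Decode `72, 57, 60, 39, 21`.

The formula is n = 3×(alphabet index, a=1) + 12.
Reversing it on 72, 57, 60, 39, 21: 72→(72−12)÷3=20=t, 57→(57−12)÷3=15=o, 60→(60−12)÷3=16=p, 39→(39−12)÷3=9=i, 21→(21−12)÷3=3=c.

topic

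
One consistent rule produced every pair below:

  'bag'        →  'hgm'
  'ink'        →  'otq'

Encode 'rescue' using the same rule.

Compare letters: b→h is +6, a→g is +6, g→m is +6 — a constant shift. It's a constant shift of +6 (ROT6).
Applying it to rescue: r+6=x, e+6=k, s+6=y, c+6=i, u+6=a, e+6=k.

xkyiak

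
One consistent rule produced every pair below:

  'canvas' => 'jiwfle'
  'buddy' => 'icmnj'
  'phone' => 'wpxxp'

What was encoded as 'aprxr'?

In canvas: c→j is +7, a→i is +8, n→w is +9, v→f is +10 — the shift increases by 1 each position. Letter i (0-indexed) is shifted by i+7, so successive shifts are 7, 8, 9, ….
Reversing it on aprxr: a−7=t, p−8=h, r−9=i, x−10=n, r−11=g.

thing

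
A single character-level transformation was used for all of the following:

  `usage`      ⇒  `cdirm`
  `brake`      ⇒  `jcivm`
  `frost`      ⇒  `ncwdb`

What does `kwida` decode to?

class

Shifts by position in usage: pos 0: u→c (+8), pos 1: s→d (+11), pos 2: a→i (+8), pos 3: g→r (+11) — repeating every 2. It's a Vigenère-style cipher with numeric key [8,11]: position i shifts by key[i mod 2].
Reversing it on kwida: k−8=c, w−11=l, i−8=a, d−11=s, a−8=s.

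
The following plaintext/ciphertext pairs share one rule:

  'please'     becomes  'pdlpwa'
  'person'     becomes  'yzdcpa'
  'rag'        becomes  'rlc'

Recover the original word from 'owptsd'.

Read the word backwards and shift each letter +11.
Undoing it on owptsd: shift back: o−11=d, w−11=l, p−11=e, t−11=i, s−11=h, d−11=s → dleihs; then reverse → shield.

shield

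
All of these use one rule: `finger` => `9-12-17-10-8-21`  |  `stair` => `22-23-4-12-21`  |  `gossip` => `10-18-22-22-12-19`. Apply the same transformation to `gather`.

f is letter #6 and maps to 9: an offset of 3. Letters become their 1-based position plus 3 (so a→4, b→5, …).
Applying it to gather: g=7→10, a=1→4, t=20→23, h=8→11, e=5→8, r=18→21.

10-4-23-11-8-21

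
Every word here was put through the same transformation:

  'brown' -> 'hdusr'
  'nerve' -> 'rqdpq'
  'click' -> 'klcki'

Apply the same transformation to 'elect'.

qlqkj

b(1)→h(7) and r(17)→d(3) fit y≡3x+4 (mod 26); the inverse of 3 mod 26 is 9. Treating letters as 0–25, the rule is x ↦ 3x + 4 (mod 26).
On elect: e(4)→3·4+4≡16=q; l(11)→3·11+4≡11=l; e(4)→3·4+4≡16=q; c(2)→3·2+4≡10=k; t(19)→3·19+4≡9=j (all mod 26).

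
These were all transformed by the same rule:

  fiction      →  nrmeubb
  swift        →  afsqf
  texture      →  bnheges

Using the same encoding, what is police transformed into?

In fiction: f→n is +8, i→r is +9, c→m is +10, t→e is +11 — the shift increases by 1 each position. Letter i (0-indexed) is shifted by i+8, so successive shifts are 8, 9, 10, ….
Applying it to police: p+8=x, o+9=x, l+10=v, i+11=t, c+12=o, e+13=r.

xxvtor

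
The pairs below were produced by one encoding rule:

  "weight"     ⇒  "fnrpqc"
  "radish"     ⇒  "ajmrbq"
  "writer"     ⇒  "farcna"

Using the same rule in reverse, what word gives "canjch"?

treaty

Every letter moves 9 places later in the alphabet, wrapping around z→a.
Undoing it on canjch: c−9=t, a−9=r, n−9=e, j−9=a, c−9=t, h−9=y.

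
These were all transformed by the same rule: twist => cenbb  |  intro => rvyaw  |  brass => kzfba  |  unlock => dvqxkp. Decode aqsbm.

A repeating key of period 3 is used — shifts +9, +8, +5 over and over.
Undoing it on aqsbm: a−9=r, q−8=i, s−5=n, b−9=s, m−8=e.

rinse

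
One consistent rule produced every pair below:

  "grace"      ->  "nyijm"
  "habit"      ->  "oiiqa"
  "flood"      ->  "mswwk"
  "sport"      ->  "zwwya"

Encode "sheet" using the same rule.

zomma

The shift depends on letter class: consonant g→n is +7, but vowel a→i is +8. Two shifts are in play — +8 for a/e/i/o/u, +7 for every other letter.
On sheet: s(cons)+7=z, h(cons)+7=o, e(vowel)+8=m, e(vowel)+8=m, t(cons)+7=a.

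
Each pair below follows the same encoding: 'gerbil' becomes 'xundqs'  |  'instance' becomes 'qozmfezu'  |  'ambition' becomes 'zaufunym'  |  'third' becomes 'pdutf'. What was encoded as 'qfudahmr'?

The output letters match the input read backwards, each shifted +12: gerbil reversed is libreg. The word is reversed, then every letter is shifted forward by 12.
Decoding qfudahmr: shift back: q−12=e, f−12=t, u−12=i, d−12=r, a−12=o, h−12=v, m−12=a, r−12=f → etirovaf; then reverse → favorite.

favorite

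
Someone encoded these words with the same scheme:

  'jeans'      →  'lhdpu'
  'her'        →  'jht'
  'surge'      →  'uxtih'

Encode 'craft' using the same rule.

etdhv

Vowels shift forward by 3 and consonants shift forward by 2.
Applying it to craft: c(cons)+2=e, r(cons)+2=t, a(vowel)+3=d, f(cons)+2=h, t(cons)+2=v.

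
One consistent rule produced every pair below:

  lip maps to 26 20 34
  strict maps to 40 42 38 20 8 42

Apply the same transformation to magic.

l(#12)→26 and i(#9)→20: differences scale by 2, so n = 2·pos + 2. With a=1..z=26, the number is 2·pos + 2.
Applying it to magic: m=13→28, a=1→4, g=7→16, i=9→20, c=3→8.

28 4 16 20 8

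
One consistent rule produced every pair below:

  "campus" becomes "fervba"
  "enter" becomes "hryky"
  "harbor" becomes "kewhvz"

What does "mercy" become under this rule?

piwif

Each letter shifts forward by (position + 3), i.e. 3, 4, 5, … — the shift grows by one for each successive letter.
For mercy: m+3=p, e+4=i, r+5=w, c+6=i, y+7=f.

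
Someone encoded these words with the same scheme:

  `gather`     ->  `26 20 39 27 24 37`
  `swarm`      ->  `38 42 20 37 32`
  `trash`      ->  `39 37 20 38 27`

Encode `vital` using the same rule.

g is letter #7 and maps to 26: an offset of 19. Letters become their 1-based position plus 19 (so a→20, b→21, …).
On vital: v=22→41, i=9→28, t=20→39, a=1→20, l=12→31.

41 28 39 20 31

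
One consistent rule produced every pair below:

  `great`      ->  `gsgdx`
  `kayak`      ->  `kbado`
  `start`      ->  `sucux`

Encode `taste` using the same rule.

tbuwi

In great: g→g is +0, r→s is +1, e→g is +2, a→d is +3 — the shift increases by 1 each position. The shift increases by 1 at each position, starting from +0: 0, 1, 2, ….
For taste: t+0=t, a+1=b, s+2=u, t+3=w, e+4=i.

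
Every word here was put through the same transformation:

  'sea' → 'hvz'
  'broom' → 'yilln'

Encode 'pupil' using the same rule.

kfkro

Each pair mirrors across the alphabet (s↔h, e↔v, a↔z): positions sum to 25. This is the alphabet-reversal cipher (Atbash): a becomes z, b becomes y, etc.
For pupil: p↔k, u↔f, p↔k, i↔r, l↔o.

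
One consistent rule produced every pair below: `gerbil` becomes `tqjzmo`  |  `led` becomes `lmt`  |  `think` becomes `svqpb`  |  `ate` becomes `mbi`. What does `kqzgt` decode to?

The output letters match the input read backwards, each shifted +8: gerbil reversed is libreg. Read the word backwards and shift each letter +8.
Undoing it on kqzgt: shift back: k−8=c, q−8=i, z−8=r, g−8=y, t−8=l → ciryl; then reverse → lyric.

lyric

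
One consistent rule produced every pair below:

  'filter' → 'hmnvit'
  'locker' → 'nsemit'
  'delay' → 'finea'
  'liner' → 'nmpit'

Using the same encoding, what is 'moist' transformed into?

The shift depends on letter class: consonant f→h is +2, but vowel i→m is +4. Two shifts are in play — +4 for a/e/i/o/u, +2 for every other letter.
Applying it to moist: m(cons)+2=o, o(vowel)+4=s, i(vowel)+4=m, s(cons)+2=u, t(cons)+2=v.

osmuv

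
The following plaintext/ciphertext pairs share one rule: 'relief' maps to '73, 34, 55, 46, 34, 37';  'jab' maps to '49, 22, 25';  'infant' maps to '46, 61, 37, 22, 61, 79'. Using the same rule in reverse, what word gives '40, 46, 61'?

With a=1..z=26, the number is 3·pos + 19.
Reversing it on 40, 46, 61: 40→(40−19)÷3=7=g, 46→(46−19)÷3=9=i, 61→(61−19)÷3=14=n.

gin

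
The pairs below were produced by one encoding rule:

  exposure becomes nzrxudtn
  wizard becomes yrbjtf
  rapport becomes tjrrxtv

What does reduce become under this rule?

The shift depends on letter class: consonant x→z is +2, but vowel e→n is +9. Two shifts are in play — +9 for a/e/i/o/u, +2 for every other letter.
For reduce: r(cons)+2=t, e(vowel)+9=n, d(cons)+2=f, u(vowel)+9=d, c(cons)+2=e, e(vowel)+9=n.

tnfden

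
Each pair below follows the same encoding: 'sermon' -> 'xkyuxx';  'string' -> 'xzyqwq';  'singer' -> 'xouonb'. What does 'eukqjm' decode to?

In sermon: s→x is +5, e→k is +6, r→y is +7, m→u is +8 — the shift increases by 1 each position. Letter i (0-indexed) is shifted by i+5, so successive shifts are 5, 6, 7, ….
Decoding eukqjm: e−5=z, u−6=o, k−7=d, q−8=i, j−9=a, m−10=c.

zodiac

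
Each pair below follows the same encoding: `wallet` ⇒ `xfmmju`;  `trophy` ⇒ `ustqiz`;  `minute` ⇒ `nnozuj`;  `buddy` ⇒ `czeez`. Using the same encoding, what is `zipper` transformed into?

The shift depends on letter class: consonant w→x is +1, but vowel a→f is +5. Two shifts are in play — +5 for a/e/i/o/u, +1 for every other letter.
For zipper: z(cons)+1=a, i(vowel)+5=n, p(cons)+1=q, p(cons)+1=q, e(vowel)+5=j, r(cons)+1=s.

anqqjs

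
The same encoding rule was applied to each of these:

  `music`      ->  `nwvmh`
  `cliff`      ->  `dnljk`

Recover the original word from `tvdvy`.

In music: m→n is +1, u→w is +2, s→v is +3, i→m is +4 — the shift increases by 1 each position. The shift increases by 1 at each position, starting from +1: 1, 2, 3, ….
Undoing it on tvdvy: t−1=s, v−2=t, d−3=a, v−4=r, y−5=t.

start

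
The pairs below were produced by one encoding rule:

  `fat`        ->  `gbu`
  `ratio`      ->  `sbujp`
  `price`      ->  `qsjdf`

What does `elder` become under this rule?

fmefs

Compare letters: f→g is +1, a→b is +1, t→u is +1 — a constant shift. This is a Caesar cipher with shift 1.
For elder: e+1=f, l+1=m, d+1=e, e+1=f, r+1=s.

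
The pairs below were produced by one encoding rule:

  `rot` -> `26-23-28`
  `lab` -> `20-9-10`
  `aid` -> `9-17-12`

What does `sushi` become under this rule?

27-29-27-16-17

r is letter #18 and maps to 26: an offset of 8. Letters become their 1-based position plus 8 (so a→9, b→10, …).
Applying it to sushi: s=19→27, u=21→29, s=19→27, h=8→16, i=9→17.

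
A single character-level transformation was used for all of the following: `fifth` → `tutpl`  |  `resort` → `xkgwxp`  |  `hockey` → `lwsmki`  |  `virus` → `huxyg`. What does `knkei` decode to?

f(5)→t(19) and i(8)→u(20) fit y≡9x+0 (mod 26); the inverse of 9 mod 26 is 3. Treating letters as 0–25, the rule is x ↦ 9x + 0 (mod 26).
Reversing it on knkei: k(10)→3·(10−0)≡4=e; n(13)→3·(13−0)≡13=n; k(10)→3·(10−0)≡4=e; e(4)→3·(4−0)≡12=m; i(8)→3·(8−0)≡24=y (all mod 26).

enemy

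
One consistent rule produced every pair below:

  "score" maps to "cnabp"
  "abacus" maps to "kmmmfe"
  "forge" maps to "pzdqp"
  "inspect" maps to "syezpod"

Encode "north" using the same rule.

Shifts by position in score: pos 0: s→c (+10), pos 1: c→n (+11), pos 2: o→a (+12), pos 3: r→b (+10), pos 4: e→p (+11) — repeating every 3. A repeating key of period 3 is used — shifts +10, +11, +12 over and over.
Applying it to north: n+10=x, o+11=z, r+12=d, t+10=d, h+11=s.

xzdds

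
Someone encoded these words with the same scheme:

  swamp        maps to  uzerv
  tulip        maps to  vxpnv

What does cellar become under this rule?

Letter i (0-indexed) is shifted by i+2, so successive shifts are 2, 3, 4, ….
On cellar: c+2=e, e+3=h, l+4=p, l+5=q, a+6=g, r+7=y.

ehpqgy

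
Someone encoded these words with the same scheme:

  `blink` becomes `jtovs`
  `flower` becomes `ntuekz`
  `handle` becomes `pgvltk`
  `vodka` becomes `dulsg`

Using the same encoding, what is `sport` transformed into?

Vowels shift forward by 6 and consonants shift forward by 8.
For sport: s(cons)+8=a, p(cons)+8=x, o(vowel)+6=u, r(cons)+8=z, t(cons)+8=b.

axuzb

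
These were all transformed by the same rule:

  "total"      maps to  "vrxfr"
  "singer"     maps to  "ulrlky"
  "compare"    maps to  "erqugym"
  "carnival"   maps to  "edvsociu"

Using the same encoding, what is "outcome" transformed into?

qxxhutm

Letter i (0-indexed) is shifted by i+2, so successive shifts are 2, 3, 4, ….
Applying it to outcome: o+2=q, u+3=x, t+4=x, c+5=h, o+6=u, m+7=t, e+8=m.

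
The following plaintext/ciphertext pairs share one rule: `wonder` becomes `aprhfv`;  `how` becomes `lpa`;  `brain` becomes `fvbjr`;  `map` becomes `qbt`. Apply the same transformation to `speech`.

wtffgl

The shift depends on letter class: consonant w→a is +4, but vowel o→p is +1. Two shifts are in play — +1 for a/e/i/o/u, +4 for every other letter.
For speech: s(cons)+4=w, p(cons)+4=t, e(vowel)+1=f, e(vowel)+1=f, c(cons)+4=g, h(cons)+4=l.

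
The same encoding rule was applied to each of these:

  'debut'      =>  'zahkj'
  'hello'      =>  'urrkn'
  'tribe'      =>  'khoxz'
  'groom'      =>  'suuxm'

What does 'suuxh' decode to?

Two steps: reverse the string, then apply a Caesar shift of +6.
Reversing it on suuxh: shift back: s−6=m, u−6=o, u−6=o, x−6=r, h−6=b → moorb; then reverse → broom.

broom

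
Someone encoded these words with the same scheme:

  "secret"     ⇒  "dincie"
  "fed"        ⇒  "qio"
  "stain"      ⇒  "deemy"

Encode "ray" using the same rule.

cej

The shift depends on letter class: consonant s→d is +11, but vowel e→i is +4. The rule splits by letter class: vowels +4, consonants +11.
Applying it to ray: r(cons)+11=c, a(vowel)+4=e, y(cons)+11=j.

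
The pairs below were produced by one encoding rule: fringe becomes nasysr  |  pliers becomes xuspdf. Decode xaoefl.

pretty

In fringe: f→n is +8, r→a is +9, i→s is +10, n→y is +11 — the shift increases by 1 each position. The shift increases by 1 at each position, starting from +8: 8, 9, 10, ….
Decoding xaoefl: x−8=p, a−9=r, o−10=e, e−11=t, f−12=t, l−13=y.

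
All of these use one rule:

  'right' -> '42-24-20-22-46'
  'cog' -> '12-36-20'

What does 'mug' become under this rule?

With a=1..z=26, the number is 2·pos + 6.
For mug: m=13→32, u=21→48, g=7→20.

32-48-20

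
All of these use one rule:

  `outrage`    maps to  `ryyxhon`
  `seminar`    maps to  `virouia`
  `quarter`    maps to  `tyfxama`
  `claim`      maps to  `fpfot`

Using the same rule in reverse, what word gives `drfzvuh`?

Letter i (0-indexed) is shifted by i+3, so successive shifts are 3, 4, 5, ….
Undoing it on drfzvuh: d−3=a, r−4=n, f−5=a, z−6=t, v−7=o, u−8=m, h−9=y.

anatomy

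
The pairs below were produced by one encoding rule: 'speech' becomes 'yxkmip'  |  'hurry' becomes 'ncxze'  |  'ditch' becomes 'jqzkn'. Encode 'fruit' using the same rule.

lzaqz

Shifts by position in speech: pos 0: s→y (+6), pos 1: p→x (+8), pos 2: e→k (+6), pos 3: e→m (+8) — repeating every 2. A repeating key of period 2 is used — shifts +6, +8 over and over.
For fruit: f+6=l, r+8=z, u+6=a, i+8=q, t+6=z.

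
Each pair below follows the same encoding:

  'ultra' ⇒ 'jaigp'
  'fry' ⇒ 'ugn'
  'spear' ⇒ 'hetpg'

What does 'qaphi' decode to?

Compare letters: u→j is +15, l→a is +15, t→i is +15 — a constant shift. Every letter moves 15 places later in the alphabet, wrapping around z→a.
Undoing it on qaphi: q−15=b, a−15=l, p−15=a, h−15=s, i−15=t.

blast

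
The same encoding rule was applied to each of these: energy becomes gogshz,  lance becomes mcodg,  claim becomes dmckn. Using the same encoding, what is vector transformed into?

The rule splits by letter class: vowels +2, consonants +1.
Applying it to vector: v(cons)+1=w, e(vowel)+2=g, c(cons)+1=d, t(cons)+1=u, o(vowel)+2=q, r(cons)+1=s.

wgduqs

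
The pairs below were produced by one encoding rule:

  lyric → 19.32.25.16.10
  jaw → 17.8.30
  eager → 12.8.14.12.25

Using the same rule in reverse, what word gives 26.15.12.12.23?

l is letter #12 and maps to 19: an offset of 7. Each letter is replaced by its alphabet position (a=1..z=26) + 7.
Decoding 26.15.12.12.23: 26→(26−7)÷1=19=s, 15→(15−7)÷1=8=h, 12→(12−7)÷1=5=e, 12→(12−7)÷1=5=e, 23→(23−7)÷1=16=p.

sheep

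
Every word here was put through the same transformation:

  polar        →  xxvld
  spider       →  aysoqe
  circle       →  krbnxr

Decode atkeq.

In polar: p→x is +8, o→x is +9, l→v is +10, a→l is +11 — the shift increases by 1 each position. Letter i (0-indexed) is shifted by i+8, so successive shifts are 8, 9, 10, ….
Decoding atkeq: a−8=s, t−9=k, k−10=a, e−11=t, q−12=e.

skate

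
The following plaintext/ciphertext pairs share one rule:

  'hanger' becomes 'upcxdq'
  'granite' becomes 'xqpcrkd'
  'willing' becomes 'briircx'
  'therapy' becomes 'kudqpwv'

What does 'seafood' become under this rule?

ndpazzg

h(7)→u(20) and a(0)→p(15) fit y≡23x+15 (mod 26); the inverse of 23 mod 26 is 17. Each letter's alphabet position (a=0..z=25) is mapped through 23·x+15 mod 26 — an affine cipher.
For seafood: s(18)→23·18+15≡13=n; e(4)→23·4+15≡3=d; a(0)→23·0+15≡15=p; f(5)→23·5+15≡0=a; o(14)→23·14+15≡25=z; o(14)→23·14+15≡25=z; d(3)→23·3+15≡6=g (all mod 26).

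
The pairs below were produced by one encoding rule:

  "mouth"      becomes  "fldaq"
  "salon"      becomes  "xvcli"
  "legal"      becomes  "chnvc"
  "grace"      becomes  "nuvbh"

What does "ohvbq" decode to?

peach

m(12)→f(5) and o(14)→l(11) fit y≡3x+21 (mod 26); the inverse of 3 mod 26 is 9. Treating letters as 0–25, the rule is x ↦ 3x + 21 (mod 26).
Reversing it on ohvbq: o(14)→9·(14−21)≡15=p; h(7)→9·(7−21)≡4=e; v(21)→9·(21−21)≡0=a; b(1)→9·(1−21)≡2=c; q(16)→9·(16−21)≡7=h (all mod 26).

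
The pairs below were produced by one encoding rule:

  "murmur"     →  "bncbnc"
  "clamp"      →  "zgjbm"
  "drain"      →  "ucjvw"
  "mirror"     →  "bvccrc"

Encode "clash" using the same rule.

zgjxa

m(12)→b(1) and u(20)→n(13) fit y≡21x+9 (mod 26); the inverse of 21 mod 26 is 5. This is an affine cipher: with a=0,…,z=25, each position x becomes (21x+9) mod 26.
Applying it to clash: c(2)→21·2+9≡25=z; l(11)→21·11+9≡6=g; a(0)→21·0+9≡9=j; s(18)→21·18+9≡23=x; h(7)→21·7+9≡0=a (all mod 26).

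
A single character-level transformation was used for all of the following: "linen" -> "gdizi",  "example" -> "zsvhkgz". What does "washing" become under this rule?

Compare letters: l→g is +21, i→d is +21, n→i is +21 — a constant shift. It's a constant shift of +21 (ROT21).
Applying it to washing: w+21=r, a+21=v, s+21=n, h+21=c, i+21=d, n+21=i, g+21=b.

rvncdib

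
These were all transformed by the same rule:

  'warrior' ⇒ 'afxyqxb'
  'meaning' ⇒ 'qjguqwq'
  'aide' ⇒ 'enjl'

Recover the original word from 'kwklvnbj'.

Each letter shifts forward by (position + 4), i.e. 4, 5, 6, … — the shift grows by one for each successive letter.
Undoing it on kwklvnbj: k−4=g, w−5=r, k−6=e, l−7=e, v−8=n, n−9=e, b−10=r, j−11=y.

greenery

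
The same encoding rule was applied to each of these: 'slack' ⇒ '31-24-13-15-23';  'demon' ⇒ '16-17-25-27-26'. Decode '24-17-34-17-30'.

lever

s is letter #19 and maps to 31: an offset of 12. Each letter is replaced by its alphabet position (a=1..z=26) + 12.
Decoding 24-17-34-17-30: 24→(24−12)÷1=12=l, 17→(17−12)÷1=5=e, 34→(34−12)÷1=22=v, 17→(17−12)÷1=5=e, 30→(30−12)÷1=18=r.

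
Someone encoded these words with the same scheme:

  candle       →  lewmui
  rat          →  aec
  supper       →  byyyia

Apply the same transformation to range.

The shift depends on letter class: consonant c→l is +9, but vowel a→e is +4. The rule splits by letter class: vowels +4, consonants +9.
On range: r(cons)+9=a, a(vowel)+4=e, n(cons)+9=w, g(cons)+9=p, e(vowel)+4=i.

aewpi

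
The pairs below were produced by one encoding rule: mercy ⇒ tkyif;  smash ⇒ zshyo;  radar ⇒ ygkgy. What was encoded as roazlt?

kitten

Shifts by position in mercy: pos 0: m→t (+7), pos 1: e→k (+6), pos 2: r→y (+7), pos 3: c→i (+6) — repeating every 2. A repeating key of period 2 is used — shifts +7, +6 over and over.
Reversing it on roazlt: r−7=k, o−6=i, a−7=t, z−6=t, l−7=e, t−6=n.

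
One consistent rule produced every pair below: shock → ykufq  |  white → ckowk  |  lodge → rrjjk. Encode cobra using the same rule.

irhug

Shifts by position in shock: pos 0: s→y (+6), pos 1: h→k (+3), pos 2: o→u (+6), pos 3: c→f (+3) — repeating every 2. The shifts repeat in a cycle of length 2: positions 0,1,… shift by +6, +3, then the pattern repeats.
On cobra: c+6=i, o+3=r, b+6=h, r+3=u, a+6=g.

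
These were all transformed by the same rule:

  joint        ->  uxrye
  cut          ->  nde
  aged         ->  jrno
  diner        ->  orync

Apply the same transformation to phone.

The shift depends on letter class: consonant j→u is +11, but vowel o→x is +9. Two shifts are in play — +9 for a/e/i/o/u, +11 for every other letter.
For phone: p(cons)+11=a, h(cons)+11=s, o(vowel)+9=x, n(cons)+11=y, e(vowel)+9=n.

asxyn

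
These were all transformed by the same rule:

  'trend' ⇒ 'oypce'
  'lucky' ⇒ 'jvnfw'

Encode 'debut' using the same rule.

The output letters match the input read backwards, each shifted +11: trend reversed is dnert. The word is reversed, then every letter is shifted forward by 11.
For debut: reverse → tubed; then shift: t+11=e, u+11=f, b+11=m, e+11=p, d+11=o.

efmpo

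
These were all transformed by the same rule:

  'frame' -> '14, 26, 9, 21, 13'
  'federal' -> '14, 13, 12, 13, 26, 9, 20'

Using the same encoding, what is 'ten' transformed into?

f is letter #6 and maps to 14: an offset of 8. Each letter is replaced by its alphabet position (a=1..z=26) + 8.
Applying it to ten: t=20→28, e=5→13, n=14→22.

28, 13, 22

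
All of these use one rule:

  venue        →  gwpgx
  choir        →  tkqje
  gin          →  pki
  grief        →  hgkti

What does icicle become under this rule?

The output letters match the input read backwards, each shifted +2: venue reversed is eunev. Two steps: reverse the string, then apply a Caesar shift of +2.
For icicle: reverse → elcici; then shift: e+2=g, l+2=n, c+2=e, i+2=k, c+2=e, i+2=k.

gnekek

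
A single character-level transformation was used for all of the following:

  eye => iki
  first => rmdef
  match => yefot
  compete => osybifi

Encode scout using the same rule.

eosyf

The shift depends on letter class: consonant y→k is +12, but vowel e→i is +4. Vowels shift forward by 4 and consonants shift forward by 12.
For scout: s(cons)+12=e, c(cons)+12=o, o(vowel)+4=s, u(vowel)+4=y, t(cons)+12=f.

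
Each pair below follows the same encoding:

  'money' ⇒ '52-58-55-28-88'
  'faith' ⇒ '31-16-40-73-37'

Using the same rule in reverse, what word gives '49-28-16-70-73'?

Each letter becomes 3×(its alphabet position, a=1..z=26) + 13.
Reversing it on 49-28-16-70-73: 49→(49−13)÷3=12=l, 28→(28−13)÷3=5=e, 16→(16−13)÷3=1=a, 70→(70−13)÷3=19=s, 73→(73−13)÷3=20=t.

least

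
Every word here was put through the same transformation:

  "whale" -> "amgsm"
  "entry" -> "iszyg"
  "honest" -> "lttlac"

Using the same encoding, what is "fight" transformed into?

In whale: w→a is +4, h→m is +5, a→g is +6, l→s is +7 — the shift increases by 1 each position. The shift increases by 1 at each position, starting from +4: 4, 5, 6, ….
Applying it to fight: f+4=j, i+5=n, g+6=m, h+7=o, t+8=b.

jnmob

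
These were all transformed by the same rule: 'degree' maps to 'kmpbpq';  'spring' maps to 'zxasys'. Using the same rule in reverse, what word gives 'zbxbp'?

store

Each letter shifts forward by (position + 7), i.e. 7, 8, 9, … — the shift grows by one for each successive letter.
Decoding zbxbp: z−7=s, b−8=t, x−9=o, b−10=r, p−11=e.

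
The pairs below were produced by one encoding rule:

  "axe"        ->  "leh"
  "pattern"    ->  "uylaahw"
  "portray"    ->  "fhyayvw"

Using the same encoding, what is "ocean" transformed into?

uhljv

The output letters match the input read backwards, each shifted +7: axe reversed is exa. Two steps: reverse the string, then apply a Caesar shift of +7.
For ocean: reverse → naeco; then shift: n+7=u, a+7=h, e+7=l, c+7=j, o+7=v.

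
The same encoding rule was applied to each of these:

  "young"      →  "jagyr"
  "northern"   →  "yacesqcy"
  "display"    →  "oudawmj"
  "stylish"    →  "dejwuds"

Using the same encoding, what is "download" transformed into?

The rule splits by letter class: vowels +12, consonants +11.
For download: d(cons)+11=o, o(vowel)+12=a, w(cons)+11=h, n(cons)+11=y, l(cons)+11=w, o(vowel)+12=a, a(vowel)+12=m, d(cons)+11=o.

oahywamo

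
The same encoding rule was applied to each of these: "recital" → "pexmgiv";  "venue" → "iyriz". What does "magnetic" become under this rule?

gmxirkeq

The output letters match the input read backwards, each shifted +4: recital reversed is laticer. Two steps: reverse the string, then apply a Caesar shift of +4.
On magnetic: reverse → citengam; then shift: c+4=g, i+4=m, t+4=x, e+4=i, n+4=r, g+4=k, a+4=e, m+4=q.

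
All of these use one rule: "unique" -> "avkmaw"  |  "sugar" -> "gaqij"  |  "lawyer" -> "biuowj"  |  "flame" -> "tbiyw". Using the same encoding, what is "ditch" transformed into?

zkdcn

Each letter's alphabet position (a=0..z=25) is mapped through 23·x+8 mod 26 — an affine cipher.
Applying it to ditch: d(3)→23·3+8≡25=z; i(8)→23·8+8≡10=k; t(19)→23·19+8≡3=d; c(2)→23·2+8≡2=c; h(7)→23·7+8≡13=n (all mod 26).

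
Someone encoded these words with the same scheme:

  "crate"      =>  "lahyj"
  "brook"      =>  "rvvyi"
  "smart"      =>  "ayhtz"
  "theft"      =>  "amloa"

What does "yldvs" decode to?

The output letters match the input read backwards, each shifted +7: crate reversed is etarc. Two steps: reverse the string, then apply a Caesar shift of +7.
Undoing it on yldvs: shift back: y−7=r, l−7=e, d−7=w, v−7=o, s−7=l → rewol; then reverse → lower.

lower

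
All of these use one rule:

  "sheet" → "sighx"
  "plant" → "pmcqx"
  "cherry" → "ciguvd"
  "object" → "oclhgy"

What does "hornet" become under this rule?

In sheet: s→s is +0, h→i is +1, e→g is +2, e→h is +3 — the shift increases by 1 each position. Each letter shifts forward by its position index (0, 1, 2, …) — the shift grows by one for each successive letter.
On hornet: h+0=h, o+1=p, r+2=t, n+3=q, e+4=i, t+5=y.

hptqiy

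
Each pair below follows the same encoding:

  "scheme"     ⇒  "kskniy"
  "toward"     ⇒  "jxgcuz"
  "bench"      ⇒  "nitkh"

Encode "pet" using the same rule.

zkv

The word is reversed, then every letter is shifted forward by 6.
On pet: reverse → tep; then shift: t+6=z, e+6=k, p+6=v.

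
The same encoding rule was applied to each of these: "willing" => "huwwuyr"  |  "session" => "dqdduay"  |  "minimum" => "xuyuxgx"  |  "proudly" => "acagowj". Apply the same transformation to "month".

The shift depends on letter class: consonant w→h is +11, but vowel i→u is +12. Vowels shift forward by 12 and consonants shift forward by 11.
For month: m(cons)+11=x, o(vowel)+12=a, n(cons)+11=y, t(cons)+11=e, h(cons)+11=s.

xayes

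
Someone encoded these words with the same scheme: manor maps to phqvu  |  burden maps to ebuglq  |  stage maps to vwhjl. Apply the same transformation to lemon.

The shift depends on letter class: consonant m→p is +3, but vowel a→h is +7. Vowels shift forward by 7 and consonants shift forward by 3.
For lemon: l(cons)+3=o, e(vowel)+7=l, m(cons)+3=p, o(vowel)+7=v, n(cons)+3=q.

olpvq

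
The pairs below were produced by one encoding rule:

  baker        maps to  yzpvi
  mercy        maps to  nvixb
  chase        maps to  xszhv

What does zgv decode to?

ate

Letters are reflected about the middle of the alphabet (position → 25−position): Atbash.
Reversing it on zgv: z↔a, g↔t, v↔e.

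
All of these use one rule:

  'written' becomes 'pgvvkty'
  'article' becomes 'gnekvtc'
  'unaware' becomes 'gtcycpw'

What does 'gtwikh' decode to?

figure

The word is reversed, then every letter is shifted forward by 2.
Reversing it on gtwikh: shift back: g−2=e, t−2=r, w−2=u, i−2=g, k−2=i, h−2=f → erugif; then reverse → figure.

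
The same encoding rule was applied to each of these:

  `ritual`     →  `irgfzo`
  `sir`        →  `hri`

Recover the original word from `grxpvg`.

Each pair mirrors across the alphabet (r↔i, i↔r, t↔g): positions sum to 25. Each letter is replaced by its mirror in the alphabet: a↔z, b↔y, c↔x, and so on (the Atbash cipher).
Decoding grxpvg: g↔t, r↔i, x↔c, p↔k, v↔e, g↔t.

ticket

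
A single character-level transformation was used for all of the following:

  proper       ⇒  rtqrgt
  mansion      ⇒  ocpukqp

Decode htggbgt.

Every letter moves 2 places later in the alphabet, wrapping around z→a.
Reversing it on htggbgt: h−2=f, t−2=r, g−2=e, g−2=e, b−2=z, g−2=e, t−2=r.

freezer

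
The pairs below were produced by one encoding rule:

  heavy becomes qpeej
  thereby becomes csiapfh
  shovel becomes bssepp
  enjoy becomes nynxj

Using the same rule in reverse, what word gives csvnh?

Shifts by position in heavy: pos 0: h→q (+9), pos 1: e→p (+11), pos 2: a→e (+4), pos 3: v→e (+9), pos 4: y→j (+11) — repeating every 3. It's a Vigenère-style cipher with numeric key [9,11,4]: position i shifts by key[i mod 3].
Reversing it on csvnh: c−9=t, s−11=h, v−4=r, n−9=e, h−11=w.

threw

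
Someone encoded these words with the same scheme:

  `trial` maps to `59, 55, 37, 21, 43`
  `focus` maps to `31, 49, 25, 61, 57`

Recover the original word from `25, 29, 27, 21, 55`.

t(#20)→59 and r(#18)→55: differences scale by 2, so n = 2·pos + 19. Each letter becomes 2×(its alphabet position, a=1..z=26) + 19.
Undoing it on 25, 29, 27, 21, 55: 25→(25−19)÷2=3=c, 29→(29−19)÷2=5=e, 27→(27−19)÷2=4=d, 21→(21−19)÷2=1=a, 55→(55−19)÷2=18=r.

cedar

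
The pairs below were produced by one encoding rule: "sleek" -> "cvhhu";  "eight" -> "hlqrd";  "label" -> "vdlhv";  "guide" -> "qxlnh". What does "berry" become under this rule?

The shift depends on letter class: consonant s→c is +10, but vowel e→h is +3. The rule splits by letter class: vowels +3, consonants +10.
Applying it to berry: b(cons)+10=l, e(vowel)+3=h, r(cons)+10=b, r(cons)+10=b, y(cons)+10=i.

lhbbi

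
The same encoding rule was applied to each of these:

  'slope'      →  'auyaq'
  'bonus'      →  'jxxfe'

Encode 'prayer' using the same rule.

In slope: s→a is +8, l→u is +9, o→y is +10, p→a is +11 — the shift increases by 1 each position. The shift increases by 1 at each position, starting from +8: 8, 9, 10, ….
For prayer: p+8=x, r+9=a, a+10=k, y+11=j, e+12=q, r+13=e.

xakjqe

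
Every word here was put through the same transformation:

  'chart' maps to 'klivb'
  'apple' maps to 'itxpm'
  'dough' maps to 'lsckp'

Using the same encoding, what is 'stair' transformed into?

aximz

Shifts by position in chart: pos 0: c→k (+8), pos 1: h→l (+4), pos 2: a→i (+8), pos 3: r→v (+4) — repeating every 2. A repeating key of period 2 is used — shifts +8, +4 over and over.
Applying it to stair: s+8=a, t+4=x, a+8=i, i+4=m, r+8=z.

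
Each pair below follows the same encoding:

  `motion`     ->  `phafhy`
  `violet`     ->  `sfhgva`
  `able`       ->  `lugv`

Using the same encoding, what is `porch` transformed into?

qhidw

m(12)→p(15) and o(14)→h(7) fit y≡9x+11 (mod 26); the inverse of 9 mod 26 is 3. Treating letters as 0–25, the rule is x ↦ 9x + 11 (mod 26).
Applying it to porch: p(15)→9·15+11≡16=q; o(14)→9·14+11≡7=h; r(17)→9·17+11≡8=i; c(2)→9·2+11≡3=d; h(7)→9·7+11≡22=w (all mod 26).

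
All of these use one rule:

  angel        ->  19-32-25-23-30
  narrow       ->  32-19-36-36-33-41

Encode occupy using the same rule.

The number is (letter's place in the alphabet, a=1) + 18.
For occupy: o=15→33, c=3→21, c=3→21, u=21→39, p=16→34, y=25→43.

33-21-21-39-34-43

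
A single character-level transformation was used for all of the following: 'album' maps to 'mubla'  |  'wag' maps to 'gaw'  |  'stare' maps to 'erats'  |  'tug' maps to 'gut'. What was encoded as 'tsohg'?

ghost

It's just the letters in reverse order.
Decoding tsohg: then reverse → ghost.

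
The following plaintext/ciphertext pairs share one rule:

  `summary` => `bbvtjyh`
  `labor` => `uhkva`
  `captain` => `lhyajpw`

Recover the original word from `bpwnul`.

single

Shifts by position in summary: pos 0: s→b (+9), pos 1: u→b (+7), pos 2: m→v (+9), pos 3: m→t (+7) — repeating every 2. A repeating key of period 2 is used — shifts +9, +7 over and over.
Decoding bpwnul: b−9=s, p−7=i, w−9=n, n−7=g, u−9=l, l−7=e.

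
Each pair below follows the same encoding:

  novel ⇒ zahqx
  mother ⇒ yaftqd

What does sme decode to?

Compare letters: n→z is +12, o→a is +12, v→h is +12 — a constant shift. This is a Caesar cipher with shift 12.
Decoding sme: s−12=g, m−12=a, e−12=s.

gas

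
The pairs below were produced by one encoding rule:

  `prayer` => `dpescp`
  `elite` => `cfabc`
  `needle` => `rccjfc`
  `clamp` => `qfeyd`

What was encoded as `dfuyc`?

plume

This is an affine cipher: with a=0,…,z=25, each position x becomes (19x+4) mod 26.
Undoing it on dfuyc: d(3)→11·(3−4)≡15=p; f(5)→11·(5−4)≡11=l; u(20)→11·(20−4)≡20=u; y(24)→11·(24−4)≡12=m; c(2)→11·(2−4)≡4=e (all mod 26).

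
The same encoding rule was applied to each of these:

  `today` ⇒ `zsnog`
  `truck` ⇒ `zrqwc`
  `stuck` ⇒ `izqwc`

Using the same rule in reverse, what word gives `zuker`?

timer

This is an affine cipher: with a=0,…,z=25, each position x becomes (17x+14) mod 26.
Reversing it on zuker: z(25)→23·(25−14)≡19=t; u(20)→23·(20−14)≡8=i; k(10)→23·(10−14)≡12=m; e(4)→23·(4−14)≡4=e; r(17)→23·(17−14)≡17=r (all mod 26).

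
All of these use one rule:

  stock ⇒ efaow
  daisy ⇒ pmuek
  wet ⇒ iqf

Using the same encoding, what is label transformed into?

xmnqx

Compare letters: s→e is +12, t→f is +12, o→a is +12 — a constant shift. This is a Caesar cipher with shift 12.
For label: l+12=x, a+12=m, b+12=n, e+12=q, l+12=x.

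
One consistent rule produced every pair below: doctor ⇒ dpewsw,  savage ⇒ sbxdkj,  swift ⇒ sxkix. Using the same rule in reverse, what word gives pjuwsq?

pistol

In doctor: d→d is +0, o→p is +1, c→e is +2, t→w is +3 — the shift increases by 1 each position. Each letter shifts forward by its position index (0, 1, 2, …) — the shift grows by one for each successive letter.
Decoding pjuwsq: p−0=p, j−1=i, u−2=s, w−3=t, s−4=o, q−5=l.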